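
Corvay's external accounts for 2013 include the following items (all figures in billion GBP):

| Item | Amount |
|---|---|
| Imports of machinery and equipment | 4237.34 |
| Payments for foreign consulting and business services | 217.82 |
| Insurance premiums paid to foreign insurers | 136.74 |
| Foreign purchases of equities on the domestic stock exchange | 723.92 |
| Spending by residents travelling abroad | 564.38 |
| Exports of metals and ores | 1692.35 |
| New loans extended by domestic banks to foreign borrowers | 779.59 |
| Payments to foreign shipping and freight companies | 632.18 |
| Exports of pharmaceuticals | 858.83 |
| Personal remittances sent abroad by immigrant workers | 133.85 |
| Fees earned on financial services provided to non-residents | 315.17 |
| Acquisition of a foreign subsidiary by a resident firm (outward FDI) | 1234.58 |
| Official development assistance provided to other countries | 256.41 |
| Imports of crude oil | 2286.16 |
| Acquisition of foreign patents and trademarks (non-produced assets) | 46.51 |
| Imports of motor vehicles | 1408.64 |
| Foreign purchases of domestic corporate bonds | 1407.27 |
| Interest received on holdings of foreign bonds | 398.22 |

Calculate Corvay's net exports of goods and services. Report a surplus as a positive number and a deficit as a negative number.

-6616.91

Goods: -2286.16 - 1408.64 + 1692.35 - 4237.34 + 858.83 = -5380.96
Services: -564.38 - 632.18 + 315.17 - 136.74 - 217.82 = -1235.95
Trade balance = -5380.96 + (-1235.95) = -6616.91
(Excluded from the trade balance — financial account: foreign purchases of equities on the domestic stock exchange 723.92, new loans extended by domestic banks to foreign borrowers 779.59, acquisition of a foreign subsidiary by a resident firm (outward FDI) 1234.58, foreign purchases of domestic corporate bonds 1407.27; secondary income: personal remittances sent abroad by immigrant workers 133.85, official development assistance provided to other countries 256.41; capital account: acquisition of foreign patents and trademarks (non-produced assets) 46.51; primary income: interest received on holdings of foreign bonds 398.22.)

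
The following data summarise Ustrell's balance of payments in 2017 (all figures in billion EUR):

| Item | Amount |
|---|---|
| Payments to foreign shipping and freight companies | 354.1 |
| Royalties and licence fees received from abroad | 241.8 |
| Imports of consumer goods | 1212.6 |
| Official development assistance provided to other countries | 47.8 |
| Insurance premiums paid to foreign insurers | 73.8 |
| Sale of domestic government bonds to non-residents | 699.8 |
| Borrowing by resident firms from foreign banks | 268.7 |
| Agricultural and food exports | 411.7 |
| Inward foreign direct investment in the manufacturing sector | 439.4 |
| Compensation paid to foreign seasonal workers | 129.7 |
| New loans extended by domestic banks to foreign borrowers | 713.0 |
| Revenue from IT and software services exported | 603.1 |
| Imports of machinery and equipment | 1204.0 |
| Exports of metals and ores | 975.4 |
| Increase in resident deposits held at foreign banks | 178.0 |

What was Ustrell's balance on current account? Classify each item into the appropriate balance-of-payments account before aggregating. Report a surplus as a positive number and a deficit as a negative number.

-790.0

Goods: 411.7 + 975.4 - 1212.6 - 1204.0 = -1029.5
Services: 603.1 + 241.8 - 354.1 - 73.8 = 417.0
Primary income: -129.7
Secondary income: -47.8
Current account = (-1029.5) + 417.0 + (-129.7) + (-47.8) = -790.0
(Excluded from the current account — financial account: sale of domestic government bonds to non-residents 699.8, borrowing by resident firms from foreign banks 268.7, inward foreign direct investment in the manufacturing sector 439.4, new loans extended by domestic banks to foreign borrowers 713.0, increase in resident deposits held at foreign banks 178.0.)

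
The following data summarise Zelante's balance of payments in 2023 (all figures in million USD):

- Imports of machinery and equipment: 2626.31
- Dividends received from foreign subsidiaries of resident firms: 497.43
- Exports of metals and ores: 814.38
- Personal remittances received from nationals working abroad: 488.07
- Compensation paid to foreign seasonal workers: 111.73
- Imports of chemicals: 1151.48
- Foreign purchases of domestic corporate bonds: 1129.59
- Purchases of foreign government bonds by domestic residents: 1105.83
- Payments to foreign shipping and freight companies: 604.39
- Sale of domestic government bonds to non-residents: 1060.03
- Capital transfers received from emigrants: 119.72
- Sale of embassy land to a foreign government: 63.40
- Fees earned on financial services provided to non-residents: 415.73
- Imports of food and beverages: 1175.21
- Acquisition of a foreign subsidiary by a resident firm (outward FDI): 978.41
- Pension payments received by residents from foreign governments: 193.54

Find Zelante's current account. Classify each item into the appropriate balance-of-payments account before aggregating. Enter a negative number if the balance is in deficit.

Goods: -2626.31 - 1151.48 - 1175.21 + 814.38 = -4138.62
Services: 415.73 - 604.39 = -188.66
Primary income: 497.43 - 111.73 = 385.70
Secondary income: 193.54 + 488.07 = 681.61
Current account = (-4138.62) + (-188.66) + 385.70 + 681.61 = -3259.97
(Excluded from the current account — financial account: foreign purchases of domestic corporate bonds 1129.59, purchases of foreign government bonds by domestic residents 1105.83, sale of domestic government bonds to non-residents 1060.03, acquisition of a foreign subsidiary by a resident firm (outward FDI) 978.41; capital account: capital transfers received from emigrants 119.72, sale of embassy land to a foreign government 63.40.)

-3259.97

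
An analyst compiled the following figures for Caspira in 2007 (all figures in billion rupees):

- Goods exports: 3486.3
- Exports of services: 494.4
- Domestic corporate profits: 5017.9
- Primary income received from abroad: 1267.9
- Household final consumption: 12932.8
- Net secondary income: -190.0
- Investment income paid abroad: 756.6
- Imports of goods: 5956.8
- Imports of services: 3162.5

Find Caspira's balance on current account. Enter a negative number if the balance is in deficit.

-4817.3

Goods balance = 3486.3 - 5956.8 = -2470.5
Services balance = 494.4 - 3162.5 = -2668.1
Trade balance (goods + services) = -2470.5 + (-2668.1) = -5138.6
Net primary income = 1267.9 - 756.6 = 511.3
Net secondary income = -190.0
Current account = -5138.6 + 511.3 + (-190.0) = -4817.3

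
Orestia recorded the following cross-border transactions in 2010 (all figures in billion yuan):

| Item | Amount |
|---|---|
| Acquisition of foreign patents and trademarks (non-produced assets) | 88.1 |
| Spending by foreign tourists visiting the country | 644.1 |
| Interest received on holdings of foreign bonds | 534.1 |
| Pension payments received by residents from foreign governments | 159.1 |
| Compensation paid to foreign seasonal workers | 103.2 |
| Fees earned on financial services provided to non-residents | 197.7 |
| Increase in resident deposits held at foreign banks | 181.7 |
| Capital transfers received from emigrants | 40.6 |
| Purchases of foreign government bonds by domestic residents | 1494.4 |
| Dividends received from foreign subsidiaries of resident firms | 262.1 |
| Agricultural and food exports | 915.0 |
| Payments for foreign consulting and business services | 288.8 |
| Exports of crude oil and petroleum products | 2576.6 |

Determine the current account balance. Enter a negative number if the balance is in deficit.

4896.7

Goods: 2576.6 + 915.0 = 3491.6
Services: 644.1 + 197.7 - 288.8 = 553.0
Primary income: 262.1 + 534.1 - 103.2 = 693.0
Secondary income: 159.1
Current account = 3491.6 + 553.0 + 693.0 + 159.1 = 4896.7
(Excluded from the current account — capital account: acquisition of foreign patents and trademarks (non-produced assets) 88.1, capital transfers received from emigrants 40.6; financial account: increase in resident deposits held at foreign banks 181.7, purchases of foreign government bonds by domestic residents 1494.4.)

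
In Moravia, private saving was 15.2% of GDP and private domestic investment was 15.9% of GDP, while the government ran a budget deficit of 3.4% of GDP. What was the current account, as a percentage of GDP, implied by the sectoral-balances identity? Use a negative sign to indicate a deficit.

-4.1

By the sectoral-balances identity, CA = (S_private - I) + (T - G).
Private balance = 15.2 - 15.9 = -0.7
Government balance (T - G) = -3.4
CA = -0.7 + (-3.4) = -4.1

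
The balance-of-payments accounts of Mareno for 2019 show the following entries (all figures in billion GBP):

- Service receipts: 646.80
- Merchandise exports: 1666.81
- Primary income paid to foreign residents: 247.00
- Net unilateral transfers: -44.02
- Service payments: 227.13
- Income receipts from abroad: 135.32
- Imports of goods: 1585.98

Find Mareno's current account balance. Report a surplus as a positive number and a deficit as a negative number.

Goods balance = 1666.81 - 1585.98 = 80.83
Services balance = 646.80 - 227.13 = 419.67
Trade balance (goods + services) = 80.83 + 419.67 = 500.50
Net primary income = 135.32 - 247.00 = -111.68
Net secondary income = -44.02
Current account = 500.50 + (-111.68) + (-44.02) = 344.80

344.80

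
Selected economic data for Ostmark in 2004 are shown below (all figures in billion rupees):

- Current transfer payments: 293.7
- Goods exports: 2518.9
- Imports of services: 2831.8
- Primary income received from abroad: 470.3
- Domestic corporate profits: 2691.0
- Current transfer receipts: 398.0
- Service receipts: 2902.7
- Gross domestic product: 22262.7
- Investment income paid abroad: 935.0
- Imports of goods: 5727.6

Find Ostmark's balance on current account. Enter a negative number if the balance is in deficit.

-3498.2

Goods balance = 2518.9 - 5727.6 = -3208.7
Services balance = 2902.7 - 2831.8 = 70.9
Trade balance (goods + services) = -3208.7 + 70.9 = -3137.8
Net primary income = 470.3 - 935.0 = -464.7
Net secondary income = 398.0 - 293.7 = 104.3
Current account = -3137.8 + (-464.7) + 104.3 = -3498.2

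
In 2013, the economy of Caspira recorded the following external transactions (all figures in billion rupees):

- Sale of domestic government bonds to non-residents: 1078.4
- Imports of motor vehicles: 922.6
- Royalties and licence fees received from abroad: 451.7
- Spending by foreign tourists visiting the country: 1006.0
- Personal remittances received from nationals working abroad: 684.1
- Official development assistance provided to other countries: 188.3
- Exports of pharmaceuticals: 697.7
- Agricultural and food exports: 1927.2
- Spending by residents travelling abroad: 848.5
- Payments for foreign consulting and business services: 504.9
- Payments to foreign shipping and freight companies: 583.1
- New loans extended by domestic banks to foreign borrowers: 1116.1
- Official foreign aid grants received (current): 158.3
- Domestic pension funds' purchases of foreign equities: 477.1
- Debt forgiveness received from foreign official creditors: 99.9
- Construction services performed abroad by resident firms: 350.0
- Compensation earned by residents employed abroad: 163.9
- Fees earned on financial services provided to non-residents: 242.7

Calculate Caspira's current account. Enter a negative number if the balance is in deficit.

Goods: -922.6 + 1927.2 + 697.7 = 1702.3
Services: -583.1 + 1006.0 - 848.5 + 350.0 - 504.9 + 242.7 + 451.7 = 113.9
Primary income: 163.9
Secondary income: 158.3 + 684.1 - 188.3 = 654.1
Current account = 1702.3 + 113.9 + 163.9 + 654.1 = 2634.2
(Excluded from the current account — financial account: sale of domestic government bonds to non-residents 1078.4, new loans extended by domestic banks to foreign borrowers 1116.1, domestic pension funds' purchases of foreign equities 477.1; capital account: debt forgiveness received from foreign official creditors 99.9.)

2634.2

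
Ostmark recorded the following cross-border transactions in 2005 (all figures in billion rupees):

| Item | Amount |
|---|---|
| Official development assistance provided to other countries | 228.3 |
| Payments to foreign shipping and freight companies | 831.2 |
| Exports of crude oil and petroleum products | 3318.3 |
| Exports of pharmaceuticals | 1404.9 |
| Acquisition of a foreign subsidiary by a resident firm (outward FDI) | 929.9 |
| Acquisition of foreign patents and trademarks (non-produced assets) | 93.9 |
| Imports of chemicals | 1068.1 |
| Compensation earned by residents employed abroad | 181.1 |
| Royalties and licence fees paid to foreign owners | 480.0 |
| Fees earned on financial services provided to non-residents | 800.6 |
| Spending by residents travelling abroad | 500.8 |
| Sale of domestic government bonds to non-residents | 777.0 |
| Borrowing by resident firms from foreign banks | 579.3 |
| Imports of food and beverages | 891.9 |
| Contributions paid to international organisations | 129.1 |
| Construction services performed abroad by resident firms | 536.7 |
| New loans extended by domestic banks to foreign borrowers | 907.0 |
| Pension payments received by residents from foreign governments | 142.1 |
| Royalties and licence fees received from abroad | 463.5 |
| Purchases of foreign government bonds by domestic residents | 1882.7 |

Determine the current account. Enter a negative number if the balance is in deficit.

Goods: 3318.3 - 891.9 - 1068.1 + 1404.9 = 2763.2
Services: 463.5 - 500.8 + 536.7 - 480.0 - 831.2 + 800.6 = -11.2
Primary income: 181.1
Secondary income: -228.3 + 142.1 - 129.1 = -215.3
Current account = 2763.2 + (-11.2) + 181.1 + (-215.3) = 2717.8
(Excluded from the current account — financial account: acquisition of a foreign subsidiary by a resident firm (outward FDI) 929.9, sale of domestic government bonds to non-residents 777.0, borrowing by resident firms from foreign banks 579.3, new loans extended by domestic banks to foreign borrowers 907.0, purchases of foreign government bonds by domestic residents 1882.7; capital account: acquisition of foreign patents and trademarks (non-produced assets) 93.9.)

2717.8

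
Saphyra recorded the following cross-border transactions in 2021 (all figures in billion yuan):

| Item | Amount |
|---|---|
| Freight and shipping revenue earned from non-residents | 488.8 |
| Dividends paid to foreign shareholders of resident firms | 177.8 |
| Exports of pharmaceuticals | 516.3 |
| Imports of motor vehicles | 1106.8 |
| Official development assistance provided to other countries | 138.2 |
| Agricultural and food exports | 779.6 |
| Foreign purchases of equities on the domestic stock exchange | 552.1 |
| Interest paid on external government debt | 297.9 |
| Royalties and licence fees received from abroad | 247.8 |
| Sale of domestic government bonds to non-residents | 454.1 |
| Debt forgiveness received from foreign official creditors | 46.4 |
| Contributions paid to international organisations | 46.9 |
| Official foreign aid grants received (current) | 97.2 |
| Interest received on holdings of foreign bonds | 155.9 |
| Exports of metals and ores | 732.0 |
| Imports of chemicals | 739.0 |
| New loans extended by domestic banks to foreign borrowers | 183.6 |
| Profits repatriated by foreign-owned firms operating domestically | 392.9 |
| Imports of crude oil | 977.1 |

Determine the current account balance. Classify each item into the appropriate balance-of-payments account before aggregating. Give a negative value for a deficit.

-859.0

Goods: -977.1 + 779.6 + 516.3 + 732.0 - 739.0 - 1106.8 = -795.0
Services: 488.8 + 247.8 = 736.6
Primary income: 155.9 - 297.9 - 392.9 - 177.8 = -712.7
Secondary income: -46.9 - 138.2 + 97.2 = -87.9
Current account = (-795.0) + 736.6 + (-712.7) + (-87.9) = -859.0
(Excluded from the current account — financial account: foreign purchases of equities on the domestic stock exchange 552.1, sale of domestic government bonds to non-residents 454.1, new loans extended by domestic banks to foreign borrowers 183.6; capital account: debt forgiveness received from foreign official creditors 46.4.)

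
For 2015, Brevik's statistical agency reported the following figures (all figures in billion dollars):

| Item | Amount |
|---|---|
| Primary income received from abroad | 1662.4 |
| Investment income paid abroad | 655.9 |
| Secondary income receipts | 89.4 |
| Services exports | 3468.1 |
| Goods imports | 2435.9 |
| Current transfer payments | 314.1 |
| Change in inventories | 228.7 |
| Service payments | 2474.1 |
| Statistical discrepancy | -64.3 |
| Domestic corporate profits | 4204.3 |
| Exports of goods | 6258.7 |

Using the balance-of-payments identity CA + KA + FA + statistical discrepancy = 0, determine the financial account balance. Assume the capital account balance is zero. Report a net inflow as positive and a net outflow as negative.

-5534.3

Goods balance = 6258.7 - 2435.9 = 3822.8
Services balance = 3468.1 - 2474.1 = 994.0
Trade balance (goods + services) = 3822.8 + 994.0 = 4816.8
Net primary income = 1662.4 - 655.9 = 1006.5
Net secondary income = 89.4 - 314.1 = -224.7
Current account = 4816.8 + 1006.5 + (-224.7) = 5598.6
Financial account = -(5598.6 + (-64.3)) = -5534.3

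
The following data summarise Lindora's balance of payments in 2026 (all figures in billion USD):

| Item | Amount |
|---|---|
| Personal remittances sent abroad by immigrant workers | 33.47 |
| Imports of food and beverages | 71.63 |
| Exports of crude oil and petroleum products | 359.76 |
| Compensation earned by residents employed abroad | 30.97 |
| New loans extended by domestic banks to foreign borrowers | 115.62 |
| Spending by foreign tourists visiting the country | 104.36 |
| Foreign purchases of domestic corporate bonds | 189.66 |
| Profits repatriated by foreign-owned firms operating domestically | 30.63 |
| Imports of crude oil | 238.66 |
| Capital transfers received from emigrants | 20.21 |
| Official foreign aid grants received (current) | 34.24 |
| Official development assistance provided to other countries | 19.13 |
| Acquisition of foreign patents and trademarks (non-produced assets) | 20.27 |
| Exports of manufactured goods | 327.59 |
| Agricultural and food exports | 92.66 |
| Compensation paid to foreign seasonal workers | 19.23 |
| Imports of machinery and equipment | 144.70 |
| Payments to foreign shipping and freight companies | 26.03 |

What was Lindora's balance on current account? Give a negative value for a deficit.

366.10

Goods: -71.63 + 327.59 - 238.66 + 359.76 + 92.66 - 144.70 = 325.02
Services: 104.36 - 26.03 = 78.33
Primary income: 30.97 - 30.63 - 19.23 = -18.89
Secondary income: 34.24 - 19.13 - 33.47 = -18.36
Current account = 325.02 + 78.33 + (-18.89) + (-18.36) = 366.10
(Excluded from the current account — financial account: new loans extended by domestic banks to foreign borrowers 115.62, foreign purchases of domestic corporate bonds 189.66; capital account: capital transfers received from emigrants 20.21, acquisition of foreign patents and trademarks (non-produced assets) 20.27.)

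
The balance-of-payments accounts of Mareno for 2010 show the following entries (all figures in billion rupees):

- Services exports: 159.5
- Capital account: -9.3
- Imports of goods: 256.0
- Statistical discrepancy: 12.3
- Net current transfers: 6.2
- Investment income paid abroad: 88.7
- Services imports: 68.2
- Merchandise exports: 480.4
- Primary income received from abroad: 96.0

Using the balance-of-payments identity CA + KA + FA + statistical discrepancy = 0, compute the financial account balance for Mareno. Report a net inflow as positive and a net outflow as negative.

-332.2

Goods balance = 480.4 - 256.0 = 224.4
Services balance = 159.5 - 68.2 = 91.3
Trade balance (goods + services) = 224.4 + 91.3 = 315.7
Net primary income = 96.0 - 88.7 = 7.3
Net secondary income = 6.2
Current account = 315.7 + 7.3 + 6.2 = 329.2
Financial account = -(329.2 + (-9.3) + 12.3) = -332.2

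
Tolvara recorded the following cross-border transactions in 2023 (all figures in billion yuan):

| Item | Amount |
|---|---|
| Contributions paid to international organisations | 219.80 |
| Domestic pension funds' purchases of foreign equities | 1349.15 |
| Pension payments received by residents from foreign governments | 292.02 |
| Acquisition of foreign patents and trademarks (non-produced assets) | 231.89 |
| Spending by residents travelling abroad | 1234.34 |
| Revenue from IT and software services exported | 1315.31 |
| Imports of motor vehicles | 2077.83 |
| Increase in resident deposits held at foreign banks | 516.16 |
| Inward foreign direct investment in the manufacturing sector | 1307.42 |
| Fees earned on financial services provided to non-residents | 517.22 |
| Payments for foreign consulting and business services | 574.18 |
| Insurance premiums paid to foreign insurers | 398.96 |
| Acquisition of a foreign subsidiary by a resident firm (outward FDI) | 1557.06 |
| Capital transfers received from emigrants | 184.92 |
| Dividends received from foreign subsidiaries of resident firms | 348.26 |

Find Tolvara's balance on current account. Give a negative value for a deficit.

-2032.30

Goods: -2077.83
Services: 1315.31 - 574.18 + 517.22 - 1234.34 - 398.96 = -374.95
Primary income: 348.26
Secondary income: -219.80 + 292.02 = 72.22
Current account = (-2077.83) + (-374.95) + 348.26 + 72.22 = -2032.30
(Excluded from the current account — financial account: domestic pension funds' purchases of foreign equities 1349.15, increase in resident deposits held at foreign banks 516.16, inward foreign direct investment in the manufacturing sector 1307.42, acquisition of a foreign subsidiary by a resident firm (outward FDI) 1557.06; capital account: acquisition of foreign patents and trademarks (non-produced assets) 231.89, capital transfers received from emigrants 184.92.)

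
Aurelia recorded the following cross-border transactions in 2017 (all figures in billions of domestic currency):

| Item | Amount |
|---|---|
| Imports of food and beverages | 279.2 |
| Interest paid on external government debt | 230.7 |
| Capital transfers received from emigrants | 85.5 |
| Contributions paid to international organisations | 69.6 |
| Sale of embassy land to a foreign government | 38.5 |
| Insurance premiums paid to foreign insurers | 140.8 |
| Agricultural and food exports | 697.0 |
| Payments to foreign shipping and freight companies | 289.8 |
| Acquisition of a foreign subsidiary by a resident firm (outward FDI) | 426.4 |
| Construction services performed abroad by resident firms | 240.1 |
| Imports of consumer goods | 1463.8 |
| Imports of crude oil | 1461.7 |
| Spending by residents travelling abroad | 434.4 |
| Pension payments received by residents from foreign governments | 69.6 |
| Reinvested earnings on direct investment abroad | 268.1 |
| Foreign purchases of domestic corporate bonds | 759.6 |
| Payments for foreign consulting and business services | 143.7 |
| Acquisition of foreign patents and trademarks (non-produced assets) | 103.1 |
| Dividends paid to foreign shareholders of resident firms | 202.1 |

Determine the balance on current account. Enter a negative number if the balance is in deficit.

Goods: 697.0 - 279.2 - 1463.8 - 1461.7 = -2507.7
Services: 240.1 - 140.8 - 434.4 - 143.7 - 289.8 = -768.6
Primary income: 268.1 - 202.1 - 230.7 = -164.7
Secondary income: -69.6 + 69.6 = 0.0
Current account = (-2507.7) + (-768.6) + (-164.7) + 0.0 = -3441.0
(Excluded from the current account — capital account: capital transfers received from emigrants 85.5, sale of embassy land to a foreign government 38.5, acquisition of foreign patents and trademarks (non-produced assets) 103.1; financial account: acquisition of a foreign subsidiary by a resident firm (outward FDI) 426.4, foreign purchases of domestic corporate bonds 759.6.)

-3441.0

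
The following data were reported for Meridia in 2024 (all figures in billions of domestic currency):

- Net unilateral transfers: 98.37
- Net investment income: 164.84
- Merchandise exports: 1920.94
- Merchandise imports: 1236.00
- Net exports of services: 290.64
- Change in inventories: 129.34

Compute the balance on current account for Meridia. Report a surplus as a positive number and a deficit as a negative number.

1238.79

Goods balance = 1920.94 - 1236.00 = 684.94
Services balance = 290.64
Trade balance (goods + services) = 684.94 + 290.64 = 975.58
Net primary income = 164.84
Net secondary income = 98.37
Current account = 975.58 + 164.84 + 98.37 = 1238.79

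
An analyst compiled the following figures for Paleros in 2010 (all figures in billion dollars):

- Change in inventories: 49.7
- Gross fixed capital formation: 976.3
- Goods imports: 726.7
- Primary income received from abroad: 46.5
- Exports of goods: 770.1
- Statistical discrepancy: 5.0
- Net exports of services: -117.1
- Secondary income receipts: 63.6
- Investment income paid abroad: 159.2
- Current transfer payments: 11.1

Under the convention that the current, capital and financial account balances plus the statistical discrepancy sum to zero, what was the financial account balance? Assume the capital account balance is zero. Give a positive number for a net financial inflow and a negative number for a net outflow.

128.9

Goods balance = 770.1 - 726.7 = 43.4
Services balance = -117.1
Trade balance (goods + services) = 43.4 + (-117.1) = -73.7
Net primary income = 46.5 - 159.2 = -112.7
Net secondary income = 63.6 - 11.1 = 52.5
Current account = -73.7 + (-112.7) + 52.5 = -133.9
Financial account = -(-133.9 + 5.0) = 128.9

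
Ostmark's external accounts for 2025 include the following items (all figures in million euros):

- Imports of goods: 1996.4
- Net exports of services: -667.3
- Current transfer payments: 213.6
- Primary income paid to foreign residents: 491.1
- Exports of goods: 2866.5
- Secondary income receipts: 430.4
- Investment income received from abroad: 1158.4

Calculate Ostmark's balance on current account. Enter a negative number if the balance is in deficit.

1086.9

Goods balance = 2866.5 - 1996.4 = 870.1
Services balance = -667.3
Trade balance (goods + services) = 870.1 + (-667.3) = 202.8
Net primary income = 1158.4 - 491.1 = 667.3
Net secondary income = 430.4 - 213.6 = 216.8
Current account = 202.8 + 667.3 + 216.8 = 1086.9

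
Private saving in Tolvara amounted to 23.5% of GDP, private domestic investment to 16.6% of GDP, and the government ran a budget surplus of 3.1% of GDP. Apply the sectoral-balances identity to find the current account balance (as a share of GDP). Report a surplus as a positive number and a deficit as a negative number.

By the sectoral-balances identity, CA = (S_private - I) + (T - G).
Private balance = 23.5 - 16.6 = 6.9
Government balance (T - G) = 3.1
CA = 6.9 + 3.1 = 10.0

10.0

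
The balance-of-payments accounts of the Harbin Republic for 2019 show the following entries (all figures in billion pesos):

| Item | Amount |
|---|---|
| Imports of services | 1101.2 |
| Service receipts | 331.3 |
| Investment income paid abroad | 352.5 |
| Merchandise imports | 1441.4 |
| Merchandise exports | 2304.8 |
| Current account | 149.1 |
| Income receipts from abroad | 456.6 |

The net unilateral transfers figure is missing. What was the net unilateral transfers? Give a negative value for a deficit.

-48.5

Current account = goods balance + services balance + net primary income + net secondary income
Sum of the known components = 197.6
Net unilateral transfers = CA - (known components) = 149.1 - 197.6 = -48.5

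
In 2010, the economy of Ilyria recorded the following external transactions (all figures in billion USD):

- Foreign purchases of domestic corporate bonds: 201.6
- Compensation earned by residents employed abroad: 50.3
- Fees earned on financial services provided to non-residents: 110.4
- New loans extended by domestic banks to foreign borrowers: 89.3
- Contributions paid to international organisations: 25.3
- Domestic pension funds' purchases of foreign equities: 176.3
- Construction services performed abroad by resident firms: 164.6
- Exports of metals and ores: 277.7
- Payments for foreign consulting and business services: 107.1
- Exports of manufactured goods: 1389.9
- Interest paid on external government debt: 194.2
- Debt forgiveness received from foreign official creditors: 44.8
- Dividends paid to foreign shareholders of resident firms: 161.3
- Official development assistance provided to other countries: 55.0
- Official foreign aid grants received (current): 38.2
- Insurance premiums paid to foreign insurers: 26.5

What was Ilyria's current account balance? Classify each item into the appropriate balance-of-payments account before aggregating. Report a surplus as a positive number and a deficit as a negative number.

Goods: 1389.9 + 277.7 = 1667.6
Services: -26.5 + 110.4 + 164.6 - 107.1 = 141.4
Primary income: -161.3 + 50.3 - 194.2 = -305.2
Secondary income: -55.0 + 38.2 - 25.3 = -42.1
Current account = 1667.6 + 141.4 + (-305.2) + (-42.1) = 1461.7
(Excluded from the current account — financial account: foreign purchases of domestic corporate bonds 201.6, new loans extended by domestic banks to foreign borrowers 89.3, domestic pension funds' purchases of foreign equities 176.3; capital account: debt forgiveness received from foreign official creditors 44.8.)

1461.7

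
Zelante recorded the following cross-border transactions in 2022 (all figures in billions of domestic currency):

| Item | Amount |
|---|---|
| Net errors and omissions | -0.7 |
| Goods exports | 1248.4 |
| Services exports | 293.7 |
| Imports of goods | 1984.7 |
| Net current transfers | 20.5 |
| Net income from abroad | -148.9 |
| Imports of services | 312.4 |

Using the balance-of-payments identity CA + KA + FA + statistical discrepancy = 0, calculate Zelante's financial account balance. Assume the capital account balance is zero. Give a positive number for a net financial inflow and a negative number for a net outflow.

Goods balance = 1248.4 - 1984.7 = -736.3
Services balance = 293.7 - 312.4 = -18.7
Trade balance (goods + services) = -736.3 + (-18.7) = -755.0
Net primary income = -148.9
Net secondary income = 20.5
Current account = -755.0 + (-148.9) + 20.5 = -883.4
Financial account = -(-883.4 + (-0.7)) = 884.1

884.1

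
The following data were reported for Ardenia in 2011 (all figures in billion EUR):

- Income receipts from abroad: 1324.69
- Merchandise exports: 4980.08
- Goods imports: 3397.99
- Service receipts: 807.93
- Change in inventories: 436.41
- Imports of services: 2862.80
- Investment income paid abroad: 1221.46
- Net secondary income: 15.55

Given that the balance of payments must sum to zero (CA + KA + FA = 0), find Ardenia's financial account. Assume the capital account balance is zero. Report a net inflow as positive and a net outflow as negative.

Goods balance = 4980.08 - 3397.99 = 1582.09
Services balance = 807.93 - 2862.80 = -2054.87
Trade balance (goods + services) = 1582.09 + (-2054.87) = -472.78
Net primary income = 1324.69 - 1221.46 = 103.23
Net secondary income = 15.55
Current account = -472.78 + 103.23 + 15.55 = -354.00
Financial account = -(-354.00) = 354.00

354.00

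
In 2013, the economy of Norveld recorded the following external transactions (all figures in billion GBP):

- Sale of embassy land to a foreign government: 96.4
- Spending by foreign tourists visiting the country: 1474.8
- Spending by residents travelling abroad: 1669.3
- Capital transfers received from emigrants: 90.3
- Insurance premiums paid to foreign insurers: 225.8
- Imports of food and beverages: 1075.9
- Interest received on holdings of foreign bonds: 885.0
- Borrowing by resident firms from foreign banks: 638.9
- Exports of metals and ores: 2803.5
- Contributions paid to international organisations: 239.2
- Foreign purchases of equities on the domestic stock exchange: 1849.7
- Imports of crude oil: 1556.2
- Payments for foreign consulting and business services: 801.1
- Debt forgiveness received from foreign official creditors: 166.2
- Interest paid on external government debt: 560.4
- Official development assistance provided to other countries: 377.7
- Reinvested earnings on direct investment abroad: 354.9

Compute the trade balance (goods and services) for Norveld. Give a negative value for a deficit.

-1050.0

Goods: 2803.5 - 1556.2 - 1075.9 = 171.4
Services: 1474.8 - 801.1 - 225.8 - 1669.3 = -1221.4
Trade balance = 171.4 + (-1221.4) = -1050.0
(Excluded from the trade balance — capital account: sale of embassy land to a foreign government 96.4, capital transfers received from emigrants 90.3, debt forgiveness received from foreign official creditors 166.2; primary income: interest received on holdings of foreign bonds 885.0, interest paid on external government debt 560.4, reinvested earnings on direct investment abroad 354.9; financial account: borrowing by resident firms from foreign banks 638.9, foreign purchases of equities on the domestic stock exchange 1849.7; secondary income: contributions paid to international organisations 239.2, official development assistance provided to other countries 377.7.)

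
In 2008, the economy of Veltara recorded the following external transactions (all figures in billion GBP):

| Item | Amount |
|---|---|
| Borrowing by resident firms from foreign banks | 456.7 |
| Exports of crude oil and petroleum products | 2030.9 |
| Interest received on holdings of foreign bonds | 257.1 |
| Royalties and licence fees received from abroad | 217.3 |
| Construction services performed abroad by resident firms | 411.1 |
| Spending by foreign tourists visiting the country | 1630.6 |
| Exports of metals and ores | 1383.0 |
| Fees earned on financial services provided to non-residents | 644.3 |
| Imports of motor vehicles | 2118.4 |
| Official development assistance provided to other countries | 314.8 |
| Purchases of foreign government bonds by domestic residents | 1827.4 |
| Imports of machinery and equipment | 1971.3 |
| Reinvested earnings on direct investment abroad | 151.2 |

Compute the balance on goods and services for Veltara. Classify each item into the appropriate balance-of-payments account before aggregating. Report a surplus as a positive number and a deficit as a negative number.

2227.5

Goods: 1383.0 - 1971.3 - 2118.4 + 2030.9 = -675.8
Services: 1630.6 + 217.3 + 411.1 + 644.3 = 2903.3
Trade balance = -675.8 + 2903.3 = 2227.5
(Excluded from the trade balance — financial account: borrowing by resident firms from foreign banks 456.7, purchases of foreign government bonds by domestic residents 1827.4; primary income: interest received on holdings of foreign bonds 257.1, reinvested earnings on direct investment abroad 151.2; secondary income: official development assistance provided to other countries 314.8.)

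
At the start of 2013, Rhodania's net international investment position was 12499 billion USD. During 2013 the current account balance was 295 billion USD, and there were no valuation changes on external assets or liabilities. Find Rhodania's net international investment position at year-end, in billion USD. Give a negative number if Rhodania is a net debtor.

12794

With no valuation effects, change in NIIP = current account = 295
End-of-year NIIP = 12499 + 295 = 12794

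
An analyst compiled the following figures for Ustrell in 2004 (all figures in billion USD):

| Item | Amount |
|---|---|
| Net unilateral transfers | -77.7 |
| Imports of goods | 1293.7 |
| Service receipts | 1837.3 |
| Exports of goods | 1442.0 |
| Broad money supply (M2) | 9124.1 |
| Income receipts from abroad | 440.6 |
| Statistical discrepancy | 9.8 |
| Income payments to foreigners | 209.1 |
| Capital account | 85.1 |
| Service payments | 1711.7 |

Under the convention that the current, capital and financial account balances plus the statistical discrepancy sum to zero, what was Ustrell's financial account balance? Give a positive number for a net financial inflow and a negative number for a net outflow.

Goods balance = 1442.0 - 1293.7 = 148.3
Services balance = 1837.3 - 1711.7 = 125.6
Trade balance (goods + services) = 148.3 + 125.6 = 273.9
Net primary income = 440.6 - 209.1 = 231.5
Net secondary income = -77.7
Current account = 273.9 + 231.5 + (-77.7) = 427.7
Financial account = -(427.7 + 85.1 + 9.8) = -522.6

-522.6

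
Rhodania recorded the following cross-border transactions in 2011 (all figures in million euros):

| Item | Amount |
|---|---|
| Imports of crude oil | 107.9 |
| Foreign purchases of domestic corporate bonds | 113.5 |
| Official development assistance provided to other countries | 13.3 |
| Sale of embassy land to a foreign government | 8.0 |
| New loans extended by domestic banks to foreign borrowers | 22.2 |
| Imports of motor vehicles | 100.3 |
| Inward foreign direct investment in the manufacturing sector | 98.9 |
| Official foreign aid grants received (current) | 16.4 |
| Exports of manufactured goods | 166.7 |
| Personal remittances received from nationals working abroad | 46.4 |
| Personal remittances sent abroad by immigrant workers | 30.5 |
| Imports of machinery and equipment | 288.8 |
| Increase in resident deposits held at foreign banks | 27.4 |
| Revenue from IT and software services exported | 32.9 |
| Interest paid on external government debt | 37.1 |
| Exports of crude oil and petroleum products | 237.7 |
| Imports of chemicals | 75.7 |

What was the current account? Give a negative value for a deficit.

-153.5

Goods: -107.9 + 237.7 - 288.8 + 166.7 - 75.7 - 100.3 = -168.3
Services: 32.9
Primary income: -37.1
Secondary income: -13.3 - 30.5 + 16.4 + 46.4 = 19.0
Current account = (-168.3) + 32.9 + (-37.1) + 19.0 = -153.5
(Excluded from the current account — financial account: foreign purchases of domestic corporate bonds 113.5, new loans extended by domestic banks to foreign borrowers 22.2, inward foreign direct investment in the manufacturing sector 98.9, increase in resident deposits held at foreign banks 27.4; capital account: sale of embassy land to a foreign government 8.0.)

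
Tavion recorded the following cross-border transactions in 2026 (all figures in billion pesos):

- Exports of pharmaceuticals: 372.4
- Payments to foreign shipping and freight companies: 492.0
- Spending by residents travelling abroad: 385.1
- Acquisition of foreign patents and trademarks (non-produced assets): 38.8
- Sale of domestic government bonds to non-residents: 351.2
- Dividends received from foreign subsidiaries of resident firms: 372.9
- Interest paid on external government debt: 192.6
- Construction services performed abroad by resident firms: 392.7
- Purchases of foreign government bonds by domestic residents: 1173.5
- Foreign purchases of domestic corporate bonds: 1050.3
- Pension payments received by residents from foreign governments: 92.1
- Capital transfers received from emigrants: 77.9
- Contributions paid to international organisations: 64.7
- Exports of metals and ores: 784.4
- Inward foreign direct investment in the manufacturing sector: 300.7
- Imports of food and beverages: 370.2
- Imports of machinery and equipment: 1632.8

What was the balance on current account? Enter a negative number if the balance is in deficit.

Goods: 784.4 - 1632.8 + 372.4 - 370.2 = -846.2
Services: -385.1 - 492.0 + 392.7 = -484.4
Primary income: -192.6 + 372.9 = 180.3
Secondary income: 92.1 - 64.7 = 27.4
Current account = (-846.2) + (-484.4) + 180.3 + 27.4 = -1122.9
(Excluded from the current account — capital account: acquisition of foreign patents and trademarks (non-produced assets) 38.8, capital transfers received from emigrants 77.9; financial account: sale of domestic government bonds to non-residents 351.2, purchases of foreign government bonds by domestic residents 1173.5, foreign purchases of domestic corporate bonds 1050.3, inward foreign direct investment in the manufacturing sector 300.7.)

-1122.9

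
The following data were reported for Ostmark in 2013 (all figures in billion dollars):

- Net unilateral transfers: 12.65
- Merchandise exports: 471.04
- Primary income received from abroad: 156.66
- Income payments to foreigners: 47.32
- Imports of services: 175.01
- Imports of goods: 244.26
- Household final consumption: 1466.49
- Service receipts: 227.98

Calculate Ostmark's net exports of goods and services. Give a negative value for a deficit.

279.75

Goods balance = 471.04 - 244.26 = 226.78
Services balance = 227.98 - 175.01 = 52.97
Trade balance (goods + services) = 226.78 + 52.97 = 279.75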